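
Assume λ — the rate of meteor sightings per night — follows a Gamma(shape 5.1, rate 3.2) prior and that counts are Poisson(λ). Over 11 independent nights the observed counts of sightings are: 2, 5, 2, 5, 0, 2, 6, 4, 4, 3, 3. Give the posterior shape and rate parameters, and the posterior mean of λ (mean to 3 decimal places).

Posterior: Gamma(shape=41.1, rate=14.2); mean ≈ 2.894

Total count ∑xᵢ = 36 over n = 11 nights.
Gamma is conjugate to the Poisson likelihood: posterior is Gamma(shape = 5.1+36 = 41.1, rate = 3.2+11 = 14.2).
Posterior mean = shape/rate = 41.1/14.2 = 2.894.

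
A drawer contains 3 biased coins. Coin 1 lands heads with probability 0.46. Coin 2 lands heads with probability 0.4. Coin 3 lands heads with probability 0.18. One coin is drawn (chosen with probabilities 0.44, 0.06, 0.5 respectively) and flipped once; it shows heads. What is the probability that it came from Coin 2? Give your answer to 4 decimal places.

Posterior probability ≈ 0.0759

Tabulate prior·likelihood by source: [1] prior 0.44, lik 0.46, product 0.2024; [2] prior 0.06, lik 0.4, product 0.02400; [3] prior 0.5, lik 0.18, product 0.09000.
Normalizing constant = 0.31640; the posterior for Coin 2 is its product over the sum, 0.02400/0.31640 = 0.0759.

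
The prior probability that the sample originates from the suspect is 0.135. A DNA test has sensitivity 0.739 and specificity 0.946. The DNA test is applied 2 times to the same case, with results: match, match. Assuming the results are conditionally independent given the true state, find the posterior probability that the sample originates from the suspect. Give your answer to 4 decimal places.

Posterior P(H) ≈ 0.9669

Let H be the event that the sample originates from the suspect; start with P(H) = 0.135. P('match'|H) = 0.739, P('match'|¬H) = 0.054.
Update on result 1 ('match'): P(H) ← 0.739·0.1350 / (0.739·0.1350 + 0.054·0.8650) = 0.099765/0.14648 = 0.6811.
Update on result 2 ('match'): P(H) ← 0.739·0.6811 / (0.739·0.6811 + 0.054·0.3189) = 0.50334/0.52056 = 0.9669.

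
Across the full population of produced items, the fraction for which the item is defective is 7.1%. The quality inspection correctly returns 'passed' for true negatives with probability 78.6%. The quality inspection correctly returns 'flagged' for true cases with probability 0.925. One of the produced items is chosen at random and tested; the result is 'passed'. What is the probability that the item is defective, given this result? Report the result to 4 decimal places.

P(H | E) ≈ 0.0072

Write H for 'the item is defective'. Prior odds H:¬H = 0.071/0.929 = 0.076426. For the 'passed' outcome, the likelihood ratio is 0.075/0.786 = 0.095420.
Posterior odds = 0.076426 × 0.095420 = 0.0072926, so P(H|E) = 0.0072926/(1+0.0072926) = 0.0072.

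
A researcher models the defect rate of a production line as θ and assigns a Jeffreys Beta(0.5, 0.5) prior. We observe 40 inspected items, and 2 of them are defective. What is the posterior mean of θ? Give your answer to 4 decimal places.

The binomial likelihood is conjugate to the Beta prior: with 2 successes and 38 failures, the posterior is Beta(0.5+2, 0.5+38) = Beta(2.5, 38.5).
Posterior mean = α/(α+β) = 2.5/41 = 0.0610.

Posterior mean ≈ 0.0610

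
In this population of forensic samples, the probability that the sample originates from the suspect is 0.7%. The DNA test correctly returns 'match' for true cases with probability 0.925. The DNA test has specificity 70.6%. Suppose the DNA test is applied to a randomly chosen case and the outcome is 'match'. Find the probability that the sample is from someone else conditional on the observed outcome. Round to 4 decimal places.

Write H for 'the sample originates from the suspect'. Prior odds H:¬H = 0.007/0.993 = 0.0070493. For the 'match' outcome, the likelihood ratio is 0.925/0.294 = 3.1463.
Posterior odds = 0.0070493 × 3.1463 = 0.022179, so P(H|E) = 0.022179/(1+0.022179) = 0.0217. Then P(¬H|E) = 1 − 0.0217 = 0.9783.

P(¬H | E) ≈ 0.9783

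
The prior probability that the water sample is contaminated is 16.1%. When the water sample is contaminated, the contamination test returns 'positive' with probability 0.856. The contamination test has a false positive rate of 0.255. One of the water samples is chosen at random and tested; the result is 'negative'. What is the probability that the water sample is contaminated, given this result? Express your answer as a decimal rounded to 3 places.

Let H be the event that the water sample is contaminated. P(H) = 0.161, so P(¬H) = 0.839. With E the 'negative' result, P(E|H) = 0.144 and P(E|¬H) = 0.745.
P(E) = 0.144·0.161 + 0.745·0.839 = 0.023184 + 0.62506 = 0.64824.
By Bayes' theorem, P(H|E) = 0.023184 / 0.64824 = 0.036.

P(H | E) ≈ 0.036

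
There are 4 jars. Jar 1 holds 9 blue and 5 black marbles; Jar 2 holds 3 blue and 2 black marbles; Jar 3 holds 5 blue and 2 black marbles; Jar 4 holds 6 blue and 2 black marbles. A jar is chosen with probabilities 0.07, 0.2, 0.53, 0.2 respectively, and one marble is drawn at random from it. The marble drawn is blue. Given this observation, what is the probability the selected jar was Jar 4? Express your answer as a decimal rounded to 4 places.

Posterior probability ≈ 0.2163

Tabulate prior·likelihood by source: [1] prior 0.07, lik 0.6429, product 0.04500; [2] prior 0.2, lik 0.6, product 0.1200; [3] prior 0.53, lik 0.7143, product 0.3786; [4] prior 0.2, lik 0.75, product 0.1500.
Normalizing constant = 0.69357; the posterior for Jar 4 is its product over the sum, 0.1500/0.69357 = 0.2163.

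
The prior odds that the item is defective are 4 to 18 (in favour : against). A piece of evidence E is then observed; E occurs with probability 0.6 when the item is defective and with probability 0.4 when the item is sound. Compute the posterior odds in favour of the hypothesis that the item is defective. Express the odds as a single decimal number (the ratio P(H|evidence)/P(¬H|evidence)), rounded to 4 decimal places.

Prior odds = 4/18 = 0.22222. In log-odds, ln(0.22222) = -1.5041.
Add log likelihood ratio: ln(1.5000) = 0.40547.
Posterior log-odds = -1.0986, so posterior odds = exp(-1.0986) = 0.33333.

Posterior odds ≈ 0.3333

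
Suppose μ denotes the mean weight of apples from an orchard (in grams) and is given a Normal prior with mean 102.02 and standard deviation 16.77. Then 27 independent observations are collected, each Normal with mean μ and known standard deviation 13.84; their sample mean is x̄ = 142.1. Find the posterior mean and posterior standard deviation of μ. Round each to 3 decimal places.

With known σ, the Normal prior is conjugate. Weight on the data is w = (n/σ²)/(n/σ² + 1/τ₀²) = 0.140959/(0.140959+0.00355577) = 0.97540.
Posterior mean = w·x̄ + (1−w)·μ₀ = 0.97540·142.1 + 0.024605·102.02 = 141.114. Posterior variance = 1/(0.140959+0.00355577) = 6.91973, so SD = 2.631.

Posterior mean ≈ 141.114; posterior SD ≈ 2.631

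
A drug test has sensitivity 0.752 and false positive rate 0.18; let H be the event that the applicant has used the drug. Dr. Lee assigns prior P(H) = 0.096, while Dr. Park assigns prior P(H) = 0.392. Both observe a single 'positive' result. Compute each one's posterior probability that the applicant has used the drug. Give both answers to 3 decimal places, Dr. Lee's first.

Dr. Lee: 0.307; Dr. Park: 0.729

P('+'|H) = 0.752, P('+'|¬H) = 0.18.
Dr. Lee: numerator 0.752·0.096 = 0.072192; evidence = 0.072192+0.18·0.904 = 0.23491; posterior = 0.307.
Dr. Park: numerator 0.752·0.392 = 0.29478; evidence = 0.29478+0.18·0.608 = 0.40422; posterior = 0.729.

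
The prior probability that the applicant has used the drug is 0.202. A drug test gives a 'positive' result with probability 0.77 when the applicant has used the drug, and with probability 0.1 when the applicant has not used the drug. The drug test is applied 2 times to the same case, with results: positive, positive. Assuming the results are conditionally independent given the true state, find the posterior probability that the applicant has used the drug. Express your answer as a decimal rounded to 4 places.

Posterior P(H) ≈ 0.9375

With H the event that the applicant has used the drug, the joint likelihood of the observed sequence is P(data|H) = 0.77·0.77 = 0.59290 and P(data|¬H) = 0.1·0.1 = 0.010000.
Bayes: P(H|data) = 0.202·0.59290 / (0.202·0.59290 + 0.798·0.010000) = 0.11977/0.12775 = 0.9375.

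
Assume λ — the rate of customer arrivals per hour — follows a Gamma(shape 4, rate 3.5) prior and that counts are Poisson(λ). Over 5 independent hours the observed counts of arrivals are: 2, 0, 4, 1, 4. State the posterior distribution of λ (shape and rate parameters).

The Poisson likelihood adds the total count to the shape and the number of exposure periods to the rate. Here ∑xᵢ = 11 and n = 5, so shape 4→15 and rate 3.5→8.5.

Posterior: Gamma(shape=15, rate=8.5)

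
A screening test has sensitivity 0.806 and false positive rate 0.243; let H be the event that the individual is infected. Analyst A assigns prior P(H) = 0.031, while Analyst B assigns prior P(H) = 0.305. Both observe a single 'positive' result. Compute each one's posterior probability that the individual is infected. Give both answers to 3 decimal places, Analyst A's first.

P('+'|H) = 0.806, P('+'|¬H) = 0.243.
Analyst A: numerator 0.806·0.031 = 0.024986; evidence = 0.024986+0.243·0.969 = 0.26045; posterior = 0.096.
Analyst B: numerator 0.806·0.305 = 0.24583; evidence = 0.24583+0.243·0.695 = 0.41472; posterior = 0.593.

Analyst A: 0.096; Analyst B: 0.593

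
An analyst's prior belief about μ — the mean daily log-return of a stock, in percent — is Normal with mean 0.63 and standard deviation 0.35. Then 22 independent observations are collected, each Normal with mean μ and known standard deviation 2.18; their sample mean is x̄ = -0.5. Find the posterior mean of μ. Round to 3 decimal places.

Posterior mean ≈ 0.221

With known σ, the Normal prior is conjugate. Weight on the data is w = (n/σ²)/(n/σ² + 1/τ₀²) = 4.62924/(4.62924+8.16327) = 0.36187.
Posterior mean = w·x̄ + (1−w)·μ₀ = 0.36187·-0.5 + 0.63813·0.63 = 0.221.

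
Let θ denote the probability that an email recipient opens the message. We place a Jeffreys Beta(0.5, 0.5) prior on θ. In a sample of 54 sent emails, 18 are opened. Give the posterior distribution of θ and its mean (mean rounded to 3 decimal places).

Observing 18 successes and 36 failures updates Beta(0.5, 0.5) by adding the success and failure counts to the two shape parameters: α = 0.5+18 = 18.5, β = 0.5+36 = 36.5.
Posterior mean = α/(α+β) = 18.5/55 = 0.336.

Posterior: Beta(18.5, 36.5); mean ≈ 0.336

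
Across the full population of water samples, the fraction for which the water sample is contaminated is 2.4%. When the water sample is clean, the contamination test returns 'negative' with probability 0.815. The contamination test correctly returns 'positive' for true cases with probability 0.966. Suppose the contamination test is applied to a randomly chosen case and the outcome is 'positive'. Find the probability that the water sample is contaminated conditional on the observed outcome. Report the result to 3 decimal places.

P(H | E) ≈ 0.114

Write H for 'the water sample is contaminated'. Prior odds H:¬H = 0.024/0.976 = 0.024590. For the 'positive' outcome, the likelihood ratio is 0.966/0.185 = 5.2216.
Posterior odds = 0.024590 × 5.2216 = 0.12840, so P(H|E) = 0.12840/(1+0.12840) = 0.114.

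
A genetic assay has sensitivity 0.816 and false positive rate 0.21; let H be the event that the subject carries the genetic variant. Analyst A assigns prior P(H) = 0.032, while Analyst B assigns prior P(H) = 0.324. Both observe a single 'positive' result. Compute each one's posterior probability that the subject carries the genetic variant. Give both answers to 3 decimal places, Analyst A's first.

Analyst A: 0.114; Analyst B: 0.651

The likelihood ratio for a 'positive' result is 0.816/0.21 = 3.8857.
Analyst A: prior odds 0.032/0.968 = 0.033058; posterior odds 0.12845; posterior probability 0.114.
Analyst B: prior odds 0.324/0.676 = 0.47929; posterior odds 1.8624; posterior probability 0.651.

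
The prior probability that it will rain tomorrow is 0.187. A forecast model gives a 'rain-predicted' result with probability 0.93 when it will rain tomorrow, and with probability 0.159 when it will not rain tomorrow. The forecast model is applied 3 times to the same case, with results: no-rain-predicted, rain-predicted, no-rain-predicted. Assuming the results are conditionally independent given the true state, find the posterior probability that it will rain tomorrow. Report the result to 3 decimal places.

With H the event that it will rain tomorrow, the joint likelihood of the observed sequence is P(data|H) = 0.07·0.93·0.07 = 0.0045570 and P(data|¬H) = 0.841·0.159·0.841 = 0.11246.
Bayes: P(H|data) = 0.187·0.0045570 / (0.187·0.0045570 + 0.813·0.11246) = 0.00085216/0.092280 = 0.0092.

Posterior P(H) ≈ 0.009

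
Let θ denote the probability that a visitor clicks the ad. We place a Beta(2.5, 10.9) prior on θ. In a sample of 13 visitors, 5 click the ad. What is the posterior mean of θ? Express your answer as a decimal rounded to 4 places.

Posterior mean ≈ 0.2841

The binomial likelihood is conjugate to the Beta prior: with 5 successes and 8 failures, the posterior is Beta(2.5+5, 10.9+8) = Beta(7.5, 18.9).
Posterior mean = α/(α+β) = 7.5/26.4 = 0.2841.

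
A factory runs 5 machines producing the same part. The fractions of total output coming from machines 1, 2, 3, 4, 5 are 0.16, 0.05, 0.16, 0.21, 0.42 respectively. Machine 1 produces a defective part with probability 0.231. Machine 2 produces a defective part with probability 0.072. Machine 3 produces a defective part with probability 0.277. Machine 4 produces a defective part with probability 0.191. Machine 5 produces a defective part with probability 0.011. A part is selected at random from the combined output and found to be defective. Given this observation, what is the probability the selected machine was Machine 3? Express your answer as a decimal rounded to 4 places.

P(defective|M1) = 0.231; P(defective|M2) = 0.072; P(defective|M3) = 0.277; P(defective|M4) = 0.191; P(defective|M5) = 0.011.
Prior × likelihood for each source: 0.16·0.231=0.03696, 0.05·0.072=0.003600, 0.16·0.277=0.04432, 0.21·0.191=0.04011, 0.42·0.011=0.004620. Summing gives P(defective) = 0.12961.
P(Machine 3 | defective) = 0.04432 / 0.12961 = 0.3419.

Posterior probability ≈ 0.3419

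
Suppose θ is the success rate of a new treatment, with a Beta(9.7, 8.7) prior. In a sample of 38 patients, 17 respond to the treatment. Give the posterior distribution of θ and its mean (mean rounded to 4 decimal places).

Posterior: Beta(26.7, 29.7); mean ≈ 0.4734

Observing 17 successes and 21 failures updates Beta(9.7, 8.7) by adding the success and failure counts to the two shape parameters: α = 9.7+17 = 26.7, β = 8.7+21 = 29.7.
E[θ | data] = 26.7/(26.7+29.7) = 0.4734.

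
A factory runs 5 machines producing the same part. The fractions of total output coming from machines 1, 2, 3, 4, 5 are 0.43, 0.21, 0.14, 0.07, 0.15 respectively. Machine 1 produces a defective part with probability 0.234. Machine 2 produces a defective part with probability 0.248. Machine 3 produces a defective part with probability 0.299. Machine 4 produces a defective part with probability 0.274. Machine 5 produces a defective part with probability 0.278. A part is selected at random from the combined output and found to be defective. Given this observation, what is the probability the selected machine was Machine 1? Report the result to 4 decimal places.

Posterior probability ≈ 0.3939

P(defective|M1) = 0.234; P(defective|M2) = 0.248; P(defective|M3) = 0.299; P(defective|M4) = 0.274; P(defective|M5) = 0.278.
Prior × likelihood for each source: 0.43·0.234=0.1006, 0.21·0.248=0.05208, 0.14·0.299=0.04186, 0.07·0.274=0.01918, 0.15·0.278=0.04170. Summing gives P(defective) = 0.25544.
P(Machine 1 | defective) = 0.1006 / 0.25544 = 0.3939.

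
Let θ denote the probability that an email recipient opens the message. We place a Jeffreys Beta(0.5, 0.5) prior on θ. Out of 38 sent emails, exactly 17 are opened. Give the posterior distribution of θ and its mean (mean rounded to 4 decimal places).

Observing 17 successes and 21 failures updates Beta(0.5, 0.5) by adding the success and failure counts to the two shape parameters: α = 0.5+17 = 17.5, β = 0.5+21 = 21.5.
E[θ | data] = 17.5/(17.5+21.5) = 0.4487.

Posterior: Beta(17.5, 21.5); mean ≈ 0.4487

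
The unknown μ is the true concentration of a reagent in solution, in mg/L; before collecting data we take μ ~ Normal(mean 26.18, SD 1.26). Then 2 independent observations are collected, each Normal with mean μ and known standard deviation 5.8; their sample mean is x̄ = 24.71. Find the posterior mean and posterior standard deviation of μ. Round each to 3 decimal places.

Posterior mean ≈ 26.053; posterior SD ≈ 1.204

With known σ, the Normal prior is conjugate. Weight on the data is w = (n/σ²)/(n/σ² + 1/τ₀²) = 0.0594530/(0.0594530+0.629882) = 0.086247.
Posterior mean = w·x̄ + (1−w)·μ₀ = 0.086247·24.71 + 0.91375·26.18 = 26.053. Posterior variance = 1/(0.0594530+0.629882) = 1.45067, so SD = 1.204.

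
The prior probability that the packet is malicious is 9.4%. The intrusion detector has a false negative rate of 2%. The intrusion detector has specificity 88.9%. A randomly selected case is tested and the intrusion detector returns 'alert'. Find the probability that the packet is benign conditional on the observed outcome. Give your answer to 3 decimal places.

Let H be the event that the packet is malicious. P(H) = 0.094, so P(¬H) = 0.906. With E the 'alert' result, P(E|H) = 0.98 and P(E|¬H) = 0.111.
P(E) = 0.98·0.094 + 0.111·0.906 = 0.092120 + 0.10057 = 0.19269.
By Bayes' theorem, P(H|E) = 0.092120 / 0.19269 = 0.478. Hence P(¬H|E) = 1 − 0.478 = 0.522.

P(¬H | E) ≈ 0.522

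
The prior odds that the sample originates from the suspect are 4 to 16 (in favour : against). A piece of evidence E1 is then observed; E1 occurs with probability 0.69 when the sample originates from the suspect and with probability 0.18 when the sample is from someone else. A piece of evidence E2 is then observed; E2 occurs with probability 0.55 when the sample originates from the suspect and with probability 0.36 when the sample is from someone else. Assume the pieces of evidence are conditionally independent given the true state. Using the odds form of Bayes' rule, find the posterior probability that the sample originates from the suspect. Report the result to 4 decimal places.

Posterior probability ≈ 0.5942

Prior odds = 4/16 = 0.25000. In log-odds, ln(0.25000) = -1.3863.
Add log likelihood ratios: ln(3.8333) + ln(1.5278) = 1.7675.
Posterior log-odds = 0.38125, so posterior odds = exp(0.38125) = 1.4641. Converting, P(H|E) = 1.4641/2.4641 = 0.5942.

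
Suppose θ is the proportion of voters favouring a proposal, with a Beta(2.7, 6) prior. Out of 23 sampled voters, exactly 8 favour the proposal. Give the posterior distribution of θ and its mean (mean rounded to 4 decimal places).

Observing 8 successes and 15 failures updates Beta(2.7, 6) by adding the success and failure counts to the two shape parameters: α = 2.7+8 = 10.7, β = 6+15 = 21.
E[θ | data] = 10.7/(10.7+21) = 0.3375.

Posterior: Beta(10.7, 21); mean ≈ 0.3375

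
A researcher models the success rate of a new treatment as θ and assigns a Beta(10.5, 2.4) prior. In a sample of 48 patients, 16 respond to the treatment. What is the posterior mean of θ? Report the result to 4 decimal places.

Posterior mean ≈ 0.4351

The binomial likelihood is conjugate to the Beta prior: with 16 successes and 32 failures, the posterior is Beta(10.5+16, 2.4+32) = Beta(26.5, 34.4).
E[θ | data] = 26.5/(26.5+34.4) = 0.4351.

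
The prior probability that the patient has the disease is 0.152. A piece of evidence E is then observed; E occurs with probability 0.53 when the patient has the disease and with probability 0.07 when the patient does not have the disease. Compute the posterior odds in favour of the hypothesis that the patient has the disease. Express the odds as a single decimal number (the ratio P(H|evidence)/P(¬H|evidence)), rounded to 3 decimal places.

Posterior odds ≈ 1.357

Prior odds = 0.152/(1−0.152) = 0.17925. In log-odds, ln(0.17925) = -1.7190.
Add log likelihood ratio: ln(7.5714) = 2.0244.
Posterior log-odds = 0.30538, so posterior odds = exp(0.30538) = 1.3571.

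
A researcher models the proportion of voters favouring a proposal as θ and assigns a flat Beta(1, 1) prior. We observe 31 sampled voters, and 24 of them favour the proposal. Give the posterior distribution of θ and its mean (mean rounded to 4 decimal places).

Posterior: Beta(25, 8); mean ≈ 0.7576

The binomial likelihood is conjugate to the Beta prior: with 24 successes and 7 failures, the posterior is Beta(1+24, 1+7) = Beta(25, 8).
Posterior mean = α/(α+β) = 25/33 = 0.7576.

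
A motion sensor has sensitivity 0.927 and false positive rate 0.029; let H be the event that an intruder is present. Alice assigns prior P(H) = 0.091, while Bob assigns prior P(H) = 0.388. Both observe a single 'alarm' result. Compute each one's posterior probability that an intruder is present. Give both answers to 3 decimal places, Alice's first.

Alice: 0.762; Bob: 0.953

The likelihood ratio for an 'alarm' result is 0.927/0.029 = 31.966.
Alice: prior odds 0.091/0.909 = 0.10011; posterior odds 3.2001; posterior probability 0.762.
Bob: prior odds 0.388/0.612 = 0.63399; posterior odds 20.266; posterior probability 0.953.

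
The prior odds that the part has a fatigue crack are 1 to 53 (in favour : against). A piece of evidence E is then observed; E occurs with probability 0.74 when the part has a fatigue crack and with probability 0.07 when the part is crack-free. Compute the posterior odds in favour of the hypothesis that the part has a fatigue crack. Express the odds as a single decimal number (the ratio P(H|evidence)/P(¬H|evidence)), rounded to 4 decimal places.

Prior odds = 1/53 = 0.018868.
Likelihood ratio for E = 0.74/0.07 = 10.571.
Posterior odds = prior odds × LR = 0.19946.

Posterior odds ≈ 0.1995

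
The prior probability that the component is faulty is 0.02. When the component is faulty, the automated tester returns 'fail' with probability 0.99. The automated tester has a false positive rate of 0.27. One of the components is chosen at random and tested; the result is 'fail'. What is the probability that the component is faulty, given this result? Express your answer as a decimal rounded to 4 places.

P(H | E) ≈ 0.0696

Write H for 'the component is faulty'. Prior odds H:¬H = 0.02/0.98 = 0.020408. For the 'fail' outcome, the likelihood ratio is 0.99/0.27 = 3.6667.
Posterior odds = 0.020408 × 3.6667 = 0.074830, so P(H|E) = 0.074830/(1+0.074830) = 0.0696.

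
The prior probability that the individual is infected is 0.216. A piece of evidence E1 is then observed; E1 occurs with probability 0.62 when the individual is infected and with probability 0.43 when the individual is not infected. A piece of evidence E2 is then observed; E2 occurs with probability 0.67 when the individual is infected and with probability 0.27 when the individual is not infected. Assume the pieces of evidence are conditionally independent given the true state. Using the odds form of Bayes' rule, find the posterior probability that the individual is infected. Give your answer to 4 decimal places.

Prior odds = 0.216/(1−0.216) = 0.27551.
Likelihood ratio for E1 = 0.62/0.43 = 1.4419.
Likelihood ratio for E2 = 0.67/0.27 = 2.4815.
Posterior odds = prior odds × LR₁ × LR₂ = 0.98576.
Posterior probability = odds/(1+odds) = 0.98576/1.9858 = 0.4964.

Posterior probability ≈ 0.4964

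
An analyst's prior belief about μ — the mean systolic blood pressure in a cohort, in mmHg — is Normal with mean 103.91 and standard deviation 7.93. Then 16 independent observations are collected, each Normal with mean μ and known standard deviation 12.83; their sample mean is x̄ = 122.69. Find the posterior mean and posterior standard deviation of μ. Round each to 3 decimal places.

With known σ, the Normal prior is conjugate. Weight on the data is w = (n/σ²)/(n/σ² + 1/τ₀²) = 0.0972001/(0.0972001+0.0159021) = 0.85940.
Posterior mean = w·x̄ + (1−w)·μ₀ = 0.85940·122.69 + 0.14060·103.91 = 120.050. Posterior variance = 1/(0.0972001+0.0159021) = 8.84156, so SD = 2.973.

Posterior mean ≈ 120.050; posterior SD ≈ 2.973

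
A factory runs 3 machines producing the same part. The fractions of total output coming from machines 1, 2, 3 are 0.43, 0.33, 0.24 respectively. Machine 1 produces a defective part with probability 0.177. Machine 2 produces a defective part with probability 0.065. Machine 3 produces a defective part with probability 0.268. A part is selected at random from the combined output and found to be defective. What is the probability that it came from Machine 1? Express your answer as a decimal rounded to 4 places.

Tabulate prior·likelihood by source: [1] prior 0.43, lik 0.177, product 0.07611; [2] prior 0.33, lik 0.065, product 0.02145; [3] prior 0.24, lik 0.268, product 0.06432.
Normalizing constant = 0.16188; the posterior for Machine 1 is its product over the sum, 0.07611/0.16188 = 0.4702.

Posterior probability ≈ 0.4702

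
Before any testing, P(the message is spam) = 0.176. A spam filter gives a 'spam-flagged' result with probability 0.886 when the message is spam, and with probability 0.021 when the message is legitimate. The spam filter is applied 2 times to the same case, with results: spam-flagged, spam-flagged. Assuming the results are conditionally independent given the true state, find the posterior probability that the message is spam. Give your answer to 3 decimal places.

Posterior P(H) ≈ 0.997

Let H be the event that the message is spam; start with P(H) = 0.176. P('spam-flagged'|H) = 0.886, P('spam-flagged'|¬H) = 0.021.
Update on result 1 ('spam-flagged'): P(H) ← 0.886·0.1760 / (0.886·0.1760 + 0.021·0.8240) = 0.15594/0.17324 = 0.9001.
Update on result 2 ('spam-flagged'): P(H) ← 0.886·0.9001 / (0.886·0.9001 + 0.021·0.0999) = 0.79750/0.79960 = 0.9974.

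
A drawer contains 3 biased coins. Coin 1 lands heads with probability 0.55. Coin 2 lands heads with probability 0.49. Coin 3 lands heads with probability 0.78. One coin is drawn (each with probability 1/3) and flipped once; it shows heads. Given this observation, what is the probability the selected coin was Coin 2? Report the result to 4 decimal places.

P(heads|C1) = 0.55; P(heads|C2) = 0.49; P(heads|C3) = 0.78.
Prior × likelihood for each source: 0.333333·0.55=0.1833, 0.333333·0.49=0.1633, 0.333333·0.78=0.2600. Summing gives P(heads) = 0.60667.
P(Coin 2 | heads) = 0.1633 / 0.60667 = 0.2692.

Posterior probability ≈ 0.2692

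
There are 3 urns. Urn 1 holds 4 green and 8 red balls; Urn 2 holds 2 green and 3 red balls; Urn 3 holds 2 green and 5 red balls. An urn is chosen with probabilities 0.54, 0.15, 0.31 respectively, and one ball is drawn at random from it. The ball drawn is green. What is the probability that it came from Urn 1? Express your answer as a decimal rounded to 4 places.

Tabulate prior·likelihood by source: [1] prior 0.54, lik 0.3333, product 0.1800; [2] prior 0.15, lik 0.4, product 0.06000; [3] prior 0.31, lik 0.2857, product 0.08857.
Normalizing constant = 0.32857; the posterior for Urn 1 is its product over the sum, 0.1800/0.32857 = 0.5478.

Posterior probability ≈ 0.5478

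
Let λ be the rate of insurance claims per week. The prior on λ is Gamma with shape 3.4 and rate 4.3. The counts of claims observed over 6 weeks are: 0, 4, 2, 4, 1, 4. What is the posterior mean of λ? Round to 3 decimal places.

The Poisson likelihood adds the total count to the shape and the number of exposure periods to the rate. Here ∑xᵢ = 15 and n = 6, so shape 3.4→18.4 and rate 4.3→10.3.
E[λ | data] = 18.4/10.3 = 1.786.

Posterior mean ≈ 1.786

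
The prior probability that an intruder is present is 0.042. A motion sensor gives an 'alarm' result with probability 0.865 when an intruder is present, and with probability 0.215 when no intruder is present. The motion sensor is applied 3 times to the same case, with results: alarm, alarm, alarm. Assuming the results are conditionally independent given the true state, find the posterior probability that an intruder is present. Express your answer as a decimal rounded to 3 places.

Posterior P(H) ≈ 0.741

Let H be the event that an intruder is present; start with P(H) = 0.042. P('alarm'|H) = 0.865, P('alarm'|¬H) = 0.215.
Update on result 1 ('alarm'): P(H) ← 0.865·0.0420 / (0.865·0.0420 + 0.215·0.9580) = 0.036330/0.24230 = 0.1499.
Update on result 2 ('alarm'): P(H) ← 0.865·0.1499 / (0.865·0.1499 + 0.215·0.8501) = 0.12970/0.31246 = 0.4151.
Update on result 3 ('alarm'): P(H) ← 0.865·0.4151 / (0.865·0.4151 + 0.215·0.5849) = 0.35905/0.48480 = 0.7406.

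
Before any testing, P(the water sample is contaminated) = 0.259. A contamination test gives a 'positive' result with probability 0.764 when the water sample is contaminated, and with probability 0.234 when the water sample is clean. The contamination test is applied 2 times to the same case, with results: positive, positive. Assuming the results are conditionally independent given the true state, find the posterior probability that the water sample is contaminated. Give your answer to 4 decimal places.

Let H be the event that the water sample is contaminated; start with P(H) = 0.259. P('positive'|H) = 0.764, P('positive'|¬H) = 0.234.
Update on result 1 ('positive'): P(H) ← 0.764·0.2590 / (0.764·0.2590 + 0.234·0.7410) = 0.19788/0.37127 = 0.5330.
Update on result 2 ('positive'): P(H) ← 0.764·0.5330 / (0.764·0.5330 + 0.234·0.4670) = 0.40719/0.51647 = 0.7884.

Posterior P(H) ≈ 0.7884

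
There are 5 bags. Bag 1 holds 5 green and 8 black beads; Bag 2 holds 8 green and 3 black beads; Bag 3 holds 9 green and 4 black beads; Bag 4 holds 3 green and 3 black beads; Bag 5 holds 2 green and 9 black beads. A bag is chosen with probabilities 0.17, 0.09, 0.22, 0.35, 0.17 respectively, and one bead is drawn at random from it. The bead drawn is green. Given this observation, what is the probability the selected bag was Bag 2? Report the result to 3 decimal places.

Posterior probability ≈ 0.134

Tabulate prior·likelihood by source: [1] prior 0.17, lik 0.3846, product 0.06538; [2] prior 0.09, lik 0.7273, product 0.06545; [3] prior 0.22, lik 0.6923, product 0.1523; [4] prior 0.35, lik 0.5, product 0.1750; [5] prior 0.17, lik 0.1818, product 0.03091.
Normalizing constant = 0.48906; the posterior for Bag 2 is its product over the sum, 0.06545/0.48906 = 0.134.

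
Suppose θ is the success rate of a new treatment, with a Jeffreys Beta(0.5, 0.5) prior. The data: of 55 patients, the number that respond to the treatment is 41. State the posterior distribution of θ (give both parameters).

The binomial likelihood is conjugate to the Beta prior: with 41 successes and 14 failures, the posterior is Beta(0.5+41, 0.5+14) = Beta(41.5, 14.5).

Posterior: Beta(41.5, 14.5)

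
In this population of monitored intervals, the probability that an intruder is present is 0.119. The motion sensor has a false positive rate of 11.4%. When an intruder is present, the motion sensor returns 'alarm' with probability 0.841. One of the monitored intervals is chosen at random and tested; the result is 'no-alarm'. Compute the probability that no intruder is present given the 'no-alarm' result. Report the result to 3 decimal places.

P(¬H | E) ≈ 0.976

Let H be the event that an intruder is present. P(H) = 0.119, so P(¬H) = 0.881. With E the 'no-alarm' result, P(E|H) = 0.159 and P(E|¬H) = 0.886.
P(E) = 0.159·0.119 + 0.886·0.881 = 0.018921 + 0.78057 = 0.79949.
By Bayes' theorem, P(H|E) = 0.018921 / 0.79949 = 0.024. Hence P(¬H|E) = 1 − 0.024 = 0.976.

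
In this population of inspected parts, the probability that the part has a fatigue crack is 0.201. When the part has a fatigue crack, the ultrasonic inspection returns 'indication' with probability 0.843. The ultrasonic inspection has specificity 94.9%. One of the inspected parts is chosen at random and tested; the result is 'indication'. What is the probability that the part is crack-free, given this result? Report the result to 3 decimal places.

Let H be the event that the part has a fatigue crack. P(H) = 0.201, so P(¬H) = 0.799. With E the 'indication' result, P(E|H) = 0.843 and P(E|¬H) = 0.051.
P(E) = 0.843·0.201 + 0.051·0.799 = 0.16944 + 0.040749 = 0.21019.
By Bayes' theorem, P(H|E) = 0.16944 / 0.21019 = 0.806. Hence P(¬H|E) = 1 − 0.806 = 0.194.

P(¬H | E) ≈ 0.194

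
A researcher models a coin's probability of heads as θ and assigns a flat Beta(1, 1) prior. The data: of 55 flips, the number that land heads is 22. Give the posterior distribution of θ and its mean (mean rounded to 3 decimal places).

Observing 22 successes and 33 failures updates Beta(1, 1) by adding the success and failure counts to the two shape parameters: α = 1+22 = 23, β = 1+33 = 34.
Posterior mean = α/(α+β) = 23/57 = 0.404.

Posterior: Beta(23, 34); mean ≈ 0.404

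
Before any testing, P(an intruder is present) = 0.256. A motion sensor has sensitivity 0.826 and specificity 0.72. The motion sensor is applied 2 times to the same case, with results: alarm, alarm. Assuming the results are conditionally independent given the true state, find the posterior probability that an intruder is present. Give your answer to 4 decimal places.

Posterior P(H) ≈ 0.7497

Let H be the event that an intruder is present; start with P(H) = 0.256. P('alarm'|H) = 0.826, P('alarm'|¬H) = 0.28.
Update on result 1 ('alarm'): P(H) ← 0.826·0.2560 / (0.826·0.2560 + 0.28·0.7440) = 0.21146/0.41978 = 0.5037.
Update on result 2 ('alarm'): P(H) ← 0.826·0.5037 / (0.826·0.5037 + 0.28·0.4963) = 0.41609/0.55504 = 0.7497.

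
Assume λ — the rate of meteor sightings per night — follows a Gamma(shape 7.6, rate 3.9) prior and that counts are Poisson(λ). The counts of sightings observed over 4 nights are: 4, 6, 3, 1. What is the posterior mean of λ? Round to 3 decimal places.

Posterior mean ≈ 2.734

Total count ∑xᵢ = 14 over n = 4 nights.
Gamma is conjugate to the Poisson likelihood: posterior is Gamma(shape = 7.6+14 = 21.6, rate = 3.9+4 = 7.9).
Posterior mean = shape/rate = 21.6/7.9 = 2.734.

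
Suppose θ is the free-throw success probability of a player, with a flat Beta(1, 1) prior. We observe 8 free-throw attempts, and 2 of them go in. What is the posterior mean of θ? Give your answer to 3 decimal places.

Observing 2 successes and 6 failures updates Beta(1, 1) by adding the success and failure counts to the two shape parameters: α = 1+2 = 3, β = 1+6 = 7.
E[θ | data] = 3/(3+7) = 0.300.

Posterior mean ≈ 0.300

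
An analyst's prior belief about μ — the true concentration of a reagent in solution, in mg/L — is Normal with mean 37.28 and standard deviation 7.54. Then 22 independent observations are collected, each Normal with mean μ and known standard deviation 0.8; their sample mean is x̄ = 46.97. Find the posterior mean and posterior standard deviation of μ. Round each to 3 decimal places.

Posterior mean ≈ 46.965; posterior SD ≈ 0.171

Prior precision 1/τ₀² = 1/7.54² = 0.0175897; data precision n/σ² = 22/0.8² = 34.3750.
Posterior precision = 0.0175897 + 34.3750 = 34.3926, giving posterior SD = 1/√34.3926 = 0.171.
Posterior mean = (0.0175897·37.28 + 34.3750·46.97) / 34.3926 = 46.965.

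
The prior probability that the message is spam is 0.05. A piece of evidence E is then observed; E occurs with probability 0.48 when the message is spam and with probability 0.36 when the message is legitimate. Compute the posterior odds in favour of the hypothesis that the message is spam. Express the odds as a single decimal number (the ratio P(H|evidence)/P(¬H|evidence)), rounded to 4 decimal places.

Prior odds = 0.05/(1−0.05) = 0.052632.
Likelihood ratio for E = 0.48/0.36 = 1.3333.
Posterior odds = prior odds × LR = 0.070175.

Posterior odds ≈ 0.0702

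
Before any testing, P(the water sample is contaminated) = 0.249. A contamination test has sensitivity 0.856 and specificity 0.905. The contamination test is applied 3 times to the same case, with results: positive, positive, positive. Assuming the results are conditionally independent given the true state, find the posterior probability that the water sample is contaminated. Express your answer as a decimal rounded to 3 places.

Let H be the event that the water sample is contaminated; start with P(H) = 0.249. P('positive'|H) = 0.856, P('positive'|¬H) = 0.095.
Update on result 1 ('positive'): P(H) ← 0.856·0.2490 / (0.856·0.2490 + 0.095·0.7510) = 0.21314/0.28449 = 0.7492.
Update on result 2 ('positive'): P(H) ← 0.856·0.7492 / (0.856·0.7492 + 0.095·0.2508) = 0.64133/0.66515 = 0.9642.
Update on result 3 ('positive'): P(H) ← 0.856·0.9642 / (0.856·0.9642 + 0.095·0.0358) = 0.82534/0.82874 = 0.9959.

Posterior P(H) ≈ 0.996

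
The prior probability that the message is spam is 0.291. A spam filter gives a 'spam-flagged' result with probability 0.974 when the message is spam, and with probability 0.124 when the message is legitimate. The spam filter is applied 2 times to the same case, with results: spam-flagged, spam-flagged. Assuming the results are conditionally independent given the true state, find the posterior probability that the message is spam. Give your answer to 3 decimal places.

Posterior P(H) ≈ 0.962

Let H be the event that the message is spam; start with P(H) = 0.291. P('spam-flagged'|H) = 0.974, P('spam-flagged'|¬H) = 0.124.
Update on result 1 ('spam-flagged'): P(H) ← 0.974·0.2910 / (0.974·0.2910 + 0.124·0.7090) = 0.28343/0.37135 = 0.7633.
Update on result 2 ('spam-flagged'): P(H) ← 0.974·0.7633 / (0.974·0.7633 + 0.124·0.2367) = 0.74341/0.77277 = 0.9620.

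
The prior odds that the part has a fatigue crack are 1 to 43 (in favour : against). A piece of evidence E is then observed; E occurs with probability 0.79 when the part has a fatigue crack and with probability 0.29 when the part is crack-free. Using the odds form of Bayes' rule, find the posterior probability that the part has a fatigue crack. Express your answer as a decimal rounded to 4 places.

Posterior probability ≈ 0.0596

Prior odds = 1/43 = 0.023256.
Likelihood ratio for E = 0.79/0.29 = 2.7241.
Posterior odds = prior odds × LR = 0.063352.
Posterior probability = odds/(1+odds) = 0.063352/1.0634 = 0.0596.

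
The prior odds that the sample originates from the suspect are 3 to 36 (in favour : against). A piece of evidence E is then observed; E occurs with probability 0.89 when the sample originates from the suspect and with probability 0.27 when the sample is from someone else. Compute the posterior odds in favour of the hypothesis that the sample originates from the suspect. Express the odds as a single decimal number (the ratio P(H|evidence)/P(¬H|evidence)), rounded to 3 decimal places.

Posterior odds ≈ 0.275

Prior odds = 3/36 = 0.083333. In log-odds, ln(0.083333) = -2.4849.
Add log likelihood ratio: ln(3.2963) = 1.1928.
Posterior log-odds = -1.2921, so posterior odds = exp(-1.2921) = 0.27469.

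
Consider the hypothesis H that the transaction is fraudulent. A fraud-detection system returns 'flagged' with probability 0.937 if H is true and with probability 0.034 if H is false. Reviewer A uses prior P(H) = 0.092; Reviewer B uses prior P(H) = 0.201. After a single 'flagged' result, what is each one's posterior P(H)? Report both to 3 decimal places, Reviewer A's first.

The likelihood ratio for a 'flagged' result is 0.937/0.034 = 27.559.
Reviewer A: prior odds 0.092/0.908 = 0.10132; posterior odds 2.7923; posterior probability 0.736.
Reviewer B: prior odds 0.201/0.799 = 0.25156; posterior odds 6.9328; posterior probability 0.874.

Reviewer A: 0.736; Reviewer B: 0.874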